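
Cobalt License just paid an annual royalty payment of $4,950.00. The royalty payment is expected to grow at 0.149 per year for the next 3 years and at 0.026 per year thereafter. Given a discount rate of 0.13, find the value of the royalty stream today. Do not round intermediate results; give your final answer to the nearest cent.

$66693.60

D_1 = 5687.55000
D_2 = 6534.99495
D_3 = 7508.70920
Terminal value at year 3: TV = D_3×(1+g_2)/(r−g_2) = 7703.93564/0.104 = 74076.30420
P_0 = D_1/(1+r)^1 + D_2/(1+r)^2 + D_3/(1+r)^3 + TV/(1+r)^3
    = 5033.23009 + 5117.85962 + 5203.91213 + 51338.59465 = 66693.59648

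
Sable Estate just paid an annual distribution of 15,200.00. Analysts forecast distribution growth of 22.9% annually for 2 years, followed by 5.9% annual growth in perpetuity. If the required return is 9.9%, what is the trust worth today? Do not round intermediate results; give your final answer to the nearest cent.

539261.49

D_1 = 18680.80000
D_2 = 22958.70320
Terminal value at year 2: TV = D_2×(1+g_2)/(r−g_2) = 24313.26669/0.04 = 607831.66722
P_0 = D_1/(1+r)^1 + D_2/(1+r)^2 + TV/(1+r)^2
    = 16997.99818 + 19008.68040 + 503254.81368 = 539261.49227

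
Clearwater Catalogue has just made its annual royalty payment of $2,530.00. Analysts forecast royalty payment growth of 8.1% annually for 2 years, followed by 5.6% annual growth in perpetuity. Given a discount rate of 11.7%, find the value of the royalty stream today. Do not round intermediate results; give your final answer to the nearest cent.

D_1 = 2734.93000
D_2 = 2956.45933
Terminal value at year 2: TV = D_2×(1+g_2)/(r−g_2) = 3122.02105/0.061 = 51180.67299
P_0 = D_1/(1+r)^1 + D_2/(1+r)^2 + TV/(1+r)^2
    = 2448.46016 + 2369.54828 + 41020.37687 = 45838.38531

$45838.39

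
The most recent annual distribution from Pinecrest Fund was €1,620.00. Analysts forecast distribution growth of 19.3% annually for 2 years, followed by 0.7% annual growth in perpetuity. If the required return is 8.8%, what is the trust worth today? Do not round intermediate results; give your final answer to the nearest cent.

D_1 = 1932.66000
D_2 = 2305.66338
Terminal value at year 2: TV = D_2×(1+g_2)/(r−g_2) = 2321.80302/0.081 = 28664.23486
P_0 = D_1/(1+r)^1 + D_2/(1+r)^2 + TV/(1+r)^2
    = 1776.34191 + 1947.77197 + 24214.89347 = 27939.00735

€27939.01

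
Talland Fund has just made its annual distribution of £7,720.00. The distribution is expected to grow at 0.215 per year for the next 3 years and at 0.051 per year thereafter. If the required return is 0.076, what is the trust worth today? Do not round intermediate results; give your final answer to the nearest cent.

£496950.13

D_1 = 9379.80000
D_2 = 11396.45700
D_3 = 13846.69526
Terminal value at year 3: TV = D_3×(1+g_2)/(r−g_2) = 14552.87671/0.025 = 582115.06852
P_0 = D_1/(1+r)^1 + D_2/(1+r)^2 + D_3/(1+r)^3 + TV/(1+r)^3
    = 8717.28625 + 9843.40408 + 11114.99624 + 467274.44196 = 496950.12852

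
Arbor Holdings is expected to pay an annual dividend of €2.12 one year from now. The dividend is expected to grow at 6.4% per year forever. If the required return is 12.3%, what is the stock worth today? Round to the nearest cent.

Growing perpetuity: P = D₁ / (r − g) = €2.1200 / (0.123 − 0.064) = €35.93

€35.93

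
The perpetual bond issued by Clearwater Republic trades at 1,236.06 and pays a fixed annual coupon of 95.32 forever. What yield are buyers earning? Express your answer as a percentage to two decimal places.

7.71%

P = C/r ⇒ r = C/P = 95.32/1,236.06 = 0.077116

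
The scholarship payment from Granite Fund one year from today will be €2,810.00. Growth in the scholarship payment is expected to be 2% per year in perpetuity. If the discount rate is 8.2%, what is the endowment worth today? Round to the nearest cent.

Growing perpetuity: P = D₁ / (r − g) = €2,810.0000 / (0.082 − 0.02) = €45,322.58

€45322.58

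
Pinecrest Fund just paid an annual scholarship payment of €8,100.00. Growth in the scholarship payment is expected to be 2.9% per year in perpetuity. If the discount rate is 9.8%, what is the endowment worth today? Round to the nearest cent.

€120795.65

D₁ = D₀ × (1 + g) = €8,100.00 × 1.029 = €8,334.9000
Growing perpetuity: P = D₁ / (r − g) = €8,334.9000 / (0.098 − 0.029) = €120,795.65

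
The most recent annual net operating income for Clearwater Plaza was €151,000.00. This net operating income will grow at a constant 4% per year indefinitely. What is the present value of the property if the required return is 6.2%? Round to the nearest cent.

€7138181.82

D₁ = D₀ × (1 + g) = €151,000.00 × 1.04 = €157,040.0000
Growing perpetuity: P = D₁ / (r − g) = €157,040.0000 / (0.062 − 0.04) = €7,138,181.82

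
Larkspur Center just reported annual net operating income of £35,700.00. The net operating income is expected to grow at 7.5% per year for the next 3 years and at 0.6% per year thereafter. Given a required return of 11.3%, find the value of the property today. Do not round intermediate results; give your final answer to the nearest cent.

D_1 = 38377.50000
D_2 = 41255.81250
D_3 = 44349.99844
Terminal value at year 3: TV = D_3×(1+g_2)/(r−g_2) = 44616.09843/0.107 = 416972.88251
P_0 = D_1/(1+r)^1 + D_2/(1+r)^2 + D_3/(1+r)^3 + TV/(1+r)^3
    = 34481.13208 + 33303.87869 + 32166.81904 + 302428.22387 = 402380.05367

£402380.05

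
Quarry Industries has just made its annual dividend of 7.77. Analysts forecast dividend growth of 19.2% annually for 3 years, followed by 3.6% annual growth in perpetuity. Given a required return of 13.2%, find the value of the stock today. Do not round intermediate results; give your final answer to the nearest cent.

D_1 = 9.26184
D_2 = 11.04011
D_3 = 13.15982
Terminal value at year 3: TV = D_3×(1+g_2)/(r−g_2) = 13.63357/0.096 = 142.01634
P_0 = D_1/(1+r)^1 + D_2/(1+r)^2 + D_3/(1+r)^3 + TV/(1+r)^3
    = 8.18184 + 8.61550 + 9.07216 + 97.90368 = 123.77318

123.77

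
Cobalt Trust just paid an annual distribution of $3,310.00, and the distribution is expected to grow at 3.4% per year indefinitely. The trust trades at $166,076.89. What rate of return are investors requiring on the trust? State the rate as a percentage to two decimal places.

5.46%

D₁ = $3,310.00 × 1.034 = $3,422.5400
P = D₁/(r − g) ⇒ r = D₁/P + g = $3,422.5400/$166,076.89 + 0.034 = 0.020608 + 0.034 = 0.054608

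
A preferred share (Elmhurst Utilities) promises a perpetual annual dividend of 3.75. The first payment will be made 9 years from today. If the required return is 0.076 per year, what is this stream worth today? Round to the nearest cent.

27.46

Value at end of year 8: C / r = 3.75 / 0.076 = 49.3421
Discount to today: PV = 49.3421 / (1 + 0.076)^8 = 49.3421 / 1.796794 = 27.46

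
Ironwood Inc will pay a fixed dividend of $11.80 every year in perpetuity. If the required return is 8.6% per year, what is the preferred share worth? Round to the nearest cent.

Level perpetuity: PV = C / r = $11.80 / 0.086 = $137.21

$137.21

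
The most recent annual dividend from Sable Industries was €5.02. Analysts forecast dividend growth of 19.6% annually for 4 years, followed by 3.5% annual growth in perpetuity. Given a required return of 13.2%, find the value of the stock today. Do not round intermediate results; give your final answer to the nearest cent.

D_1 = 6.00392
D_2 = 7.18069
D_3 = 8.58810
D_4 = 10.27137
Terminal value at year 4: TV = D_4×(1+g_2)/(r−g_2) = 10.63087/0.097 = 109.59659
P_0 = D_1/(1+r)^1 + D_2/(1+r)^2 + D_3/(1+r)^3 + D_4/(1+r)^4 + TV/(1+r)^4
    = 5.30382 + 5.60368 + 5.92049 + 6.25522 + 66.74386 = 89.82708

€89.83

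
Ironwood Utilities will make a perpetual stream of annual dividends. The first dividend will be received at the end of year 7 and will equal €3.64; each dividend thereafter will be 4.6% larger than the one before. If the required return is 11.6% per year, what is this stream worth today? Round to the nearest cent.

Value at end of year 6: C₁ / (r − g) = €3.64 / (0.116 − 0.046) = €52.0000
Discount to today: PV = €52.0000 / (1 + 0.116)^6 = €52.0000 / 1.931902 = €26.92

€26.92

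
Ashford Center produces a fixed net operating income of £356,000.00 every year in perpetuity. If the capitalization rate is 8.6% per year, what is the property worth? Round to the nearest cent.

Level perpetuity: PV = C / r = £356,000.00 / 0.086 = £4,139,534.88

£4139534.88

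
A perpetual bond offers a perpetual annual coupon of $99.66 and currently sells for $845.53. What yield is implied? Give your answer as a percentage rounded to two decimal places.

P = C/r ⇒ r = C/P = $99.66/$845.53 = 0.117867

11.79%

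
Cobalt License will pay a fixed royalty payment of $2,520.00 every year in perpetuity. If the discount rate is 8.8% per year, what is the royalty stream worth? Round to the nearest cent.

Level perpetuity: PV = C / r = $2,520.00 / 0.088 = $28,636.36

$28636.36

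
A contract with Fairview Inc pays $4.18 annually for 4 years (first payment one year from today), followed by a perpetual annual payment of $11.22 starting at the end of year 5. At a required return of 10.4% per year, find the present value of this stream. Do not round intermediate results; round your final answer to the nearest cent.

$85.76

PV of 4-year annuity: $4.18 × [1 − (1+0.104)^−4] / 0.104 = 13.13612
Perpetuity value at year 4: $11.22 / 0.104 = 107.88462
PV of perpetuity: 107.88462 / (1+0.104)^4 = 72.62451
Total PV = 13.13612 + 72.62451 = 85.76063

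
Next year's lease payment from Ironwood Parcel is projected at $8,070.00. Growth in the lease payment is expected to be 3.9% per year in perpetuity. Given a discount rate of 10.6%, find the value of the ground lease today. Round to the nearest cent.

Growing perpetuity: P = D₁ / (r − g) = $8,070.0000 / (0.106 − 0.039) = $120,447.76

$120447.76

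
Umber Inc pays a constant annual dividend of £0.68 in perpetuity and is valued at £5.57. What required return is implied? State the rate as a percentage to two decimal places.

12.21%

P = C/r ⇒ r = C/P = £0.68/£5.57 = 0.122083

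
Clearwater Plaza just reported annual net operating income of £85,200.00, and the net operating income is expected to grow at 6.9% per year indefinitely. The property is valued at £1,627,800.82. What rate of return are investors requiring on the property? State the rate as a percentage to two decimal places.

12.50%

D₁ = £85,200.00 × 1.069 = £91,078.8000
P = D₁/(r − g) ⇒ r = D₁/P + g = £91,078.8000/£1,627,800.82 + 0.069 = 0.055952 + 0.069 = 0.124952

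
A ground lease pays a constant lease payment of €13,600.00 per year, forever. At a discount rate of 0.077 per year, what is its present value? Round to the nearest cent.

Level perpetuity: PV = C / r = €13,600.00 / 0.077 = €176,623.38

€176623.38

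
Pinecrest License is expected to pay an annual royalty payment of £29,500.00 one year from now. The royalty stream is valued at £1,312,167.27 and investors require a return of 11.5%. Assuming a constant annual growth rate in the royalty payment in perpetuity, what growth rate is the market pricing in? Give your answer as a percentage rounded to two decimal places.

9.25%

P = D₁/(r−g) ⇒ g = r − D₁/P = 0.115 − £29,500.00/£1,312,167.27 = 0.092518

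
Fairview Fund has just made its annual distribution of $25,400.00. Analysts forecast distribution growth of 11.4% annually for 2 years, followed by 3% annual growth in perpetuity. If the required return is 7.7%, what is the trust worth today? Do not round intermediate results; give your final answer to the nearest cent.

$648989.34

D_1 = 28295.60000
D_2 = 31521.29840
Terminal value at year 2: TV = D_2×(1+g_2)/(r−g_2) = 32466.93735/0.047 = 690785.90111
P_0 = D_1/(1+r)^1 + D_2/(1+r)^2 + TV/(1+r)^2
    = 26272.60910 + 27175.19641 + 595541.53841 = 648989.34392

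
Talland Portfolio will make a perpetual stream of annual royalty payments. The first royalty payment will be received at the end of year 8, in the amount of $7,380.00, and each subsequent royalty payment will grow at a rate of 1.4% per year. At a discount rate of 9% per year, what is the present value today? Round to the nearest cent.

Value at end of year 7: C₁ / (r − g) = $7,380.00 / (0.09 − 0.014) = $97,105.2632
Discount to today: PV = $97,105.2632 / (1 + 0.09)^7 = $97,105.2632 / 1.828039 = $53,119.90

$53119.90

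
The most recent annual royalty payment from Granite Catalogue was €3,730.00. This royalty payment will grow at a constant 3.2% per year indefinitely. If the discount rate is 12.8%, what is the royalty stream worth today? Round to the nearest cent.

D₁ = D₀ × (1 + g) = €3,730.00 × 1.032 = €3,849.3600
Growing perpetuity: P = D₁ / (r − g) = €3,849.3600 / (0.128 − 0.032) = €40,097.50

€40097.50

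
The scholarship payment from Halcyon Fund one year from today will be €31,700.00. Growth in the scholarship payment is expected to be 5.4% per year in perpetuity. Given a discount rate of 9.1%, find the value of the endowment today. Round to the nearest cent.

€856756.76

Growing perpetuity: P = D₁ / (r − g) = €31,700.0000 / (0.091 − 0.054) = €856,756.76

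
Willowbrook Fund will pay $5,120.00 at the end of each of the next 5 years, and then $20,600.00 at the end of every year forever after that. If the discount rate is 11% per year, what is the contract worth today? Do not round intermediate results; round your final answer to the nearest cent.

$130060.24

PV of 5-year annuity: $5,120.00 × [1 − (1+0.11)^−5] / 0.11 = 18922.99273
Perpetuity value at year 5: $20,600.00 / 0.11 = 187272.72727
PV of perpetuity: 187272.72727 / (1+0.11)^5 = 111137.24871
Total PV = 18922.99273 + 111137.24871 = 130060.24144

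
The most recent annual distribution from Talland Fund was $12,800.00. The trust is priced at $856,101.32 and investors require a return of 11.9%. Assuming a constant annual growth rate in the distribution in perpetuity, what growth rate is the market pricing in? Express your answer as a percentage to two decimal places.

P = D₀(1+g)/(r−g) ⇒ P(r−g) = D₀(1+g) ⇒ g(P+D₀) = P·r − D₀
g = (P·r − D₀)/(P + D₀) = ($856,101.32×0.119 − $12,800.00) / ($856,101.32 + $12,800.00) = 0.102516

10.25%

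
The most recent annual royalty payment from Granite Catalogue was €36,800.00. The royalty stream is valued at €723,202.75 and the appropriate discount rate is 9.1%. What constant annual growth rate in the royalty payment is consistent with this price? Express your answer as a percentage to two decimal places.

3.82%

P = D₀(1+g)/(r−g) ⇒ P(r−g) = D₀(1+g) ⇒ g(P+D₀) = P·r − D₀
g = (P·r − D₀)/(P + D₀) = (€723,202.75×0.091 − €36,800.00) / (€723,202.75 + €36,800.00) = 0.038173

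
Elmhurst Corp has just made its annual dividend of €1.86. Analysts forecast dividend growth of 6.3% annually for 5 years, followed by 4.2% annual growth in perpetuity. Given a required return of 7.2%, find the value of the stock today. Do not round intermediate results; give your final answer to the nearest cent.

€71.01

D_1 = 1.97718
D_2 = 2.10174
D_3 = 2.23415
D_4 = 2.37490
D_5 = 2.52452
Terminal value at year 5: TV = D_5×(1+g_2)/(r−g_2) = 2.63055/0.03 = 87.68509
P_0 = D_1/(1+r)^1 + D_2/(1+r)^2 + D_3/(1+r)^3 + D_4/(1+r)^4 + D_5/(1+r)^5 + TV/(1+r)^5
    = 1.84438 + 1.82890 + 1.81355 + 1.79832 + 1.78322 + 61.93723 = 71.00560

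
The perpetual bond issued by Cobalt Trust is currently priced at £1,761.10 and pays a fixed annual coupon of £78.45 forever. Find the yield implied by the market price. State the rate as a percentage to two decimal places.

P = C/r ⇒ r = C/P = £78.45/£1,761.10 = 0.044546

4.45%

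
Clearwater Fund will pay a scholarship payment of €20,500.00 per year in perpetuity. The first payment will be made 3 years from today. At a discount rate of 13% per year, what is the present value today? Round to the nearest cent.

Value at end of year 2: C / r = €20,500.00 / 0.13 = €157,692.3077
Discount to today: PV = €157,692.3077 / (1 + 0.13)^2 = €157,692.3077 / 1.276900 = €123,496.21

€123496.21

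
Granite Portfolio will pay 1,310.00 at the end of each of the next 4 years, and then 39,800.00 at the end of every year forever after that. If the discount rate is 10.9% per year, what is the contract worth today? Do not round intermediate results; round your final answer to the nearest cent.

245469.07

PV of 4-year annuity: 1,310.00 × [1 − (1+0.109)^−4] / 0.109 = 4072.89654
Perpetuity value at year 4: 39,800.00 / 0.109 = 365137.61468
PV of perpetuity: 365137.61468 / (1+0.109)^4 = 241396.17792
Total PV = 4072.89654 + 241396.17792 = 245469.07446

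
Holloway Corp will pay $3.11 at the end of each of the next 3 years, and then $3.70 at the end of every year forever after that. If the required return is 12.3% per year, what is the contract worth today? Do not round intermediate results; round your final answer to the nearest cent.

PV of 3-year annuity: $3.11 × [1 − (1+0.123)^−3] / 0.123 = 7.43136
Perpetuity value at year 3: $3.70 / 0.123 = 30.08130
PV of perpetuity: 30.08130 / (1+0.123)^3 = 21.24014
Total PV = 7.43136 + 21.24014 = 28.67149

$28.67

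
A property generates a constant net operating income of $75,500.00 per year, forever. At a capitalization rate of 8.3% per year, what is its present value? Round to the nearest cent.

$909638.55

Level perpetuity: PV = C / r = $75,500.00 / 0.083 = $909,638.55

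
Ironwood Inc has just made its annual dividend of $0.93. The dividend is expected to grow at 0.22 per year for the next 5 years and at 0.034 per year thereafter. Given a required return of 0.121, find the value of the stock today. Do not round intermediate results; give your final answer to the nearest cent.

$22.91

D_1 = 1.13460
D_2 = 1.38421
D_3 = 1.68874
D_4 = 2.06026
D_5 = 2.51352
Terminal value at year 5: TV = D_5×(1+g_2)/(r−g_2) = 2.59898/0.087 = 29.87331
P_0 = D_1/(1+r)^1 + D_2/(1+r)^2 + D_3/(1+r)^3 + D_4/(1+r)^4 + D_5/(1+r)^5 + TV/(1+r)^5
    = 1.01213 + 1.10152 + 1.19880 + 1.30467 + 1.41989 + 16.87545 = 22.91245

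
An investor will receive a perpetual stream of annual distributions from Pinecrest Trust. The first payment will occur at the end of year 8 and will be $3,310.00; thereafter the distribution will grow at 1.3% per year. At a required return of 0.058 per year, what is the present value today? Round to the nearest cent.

Value at end of year 7: C₁ / (r − g) = $3,310.00 / (0.058 − 0.013) = $73,555.5556
Discount to today: PV = $73,555.5556 / (1 + 0.058)^7 = $73,555.5556 / 1.483883 = $49,569.64

$49569.64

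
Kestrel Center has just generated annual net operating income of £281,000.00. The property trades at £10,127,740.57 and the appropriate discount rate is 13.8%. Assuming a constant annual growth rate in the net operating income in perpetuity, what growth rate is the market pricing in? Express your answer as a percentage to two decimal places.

P = D₀(1+g)/(r−g) ⇒ P(r−g) = D₀(1+g) ⇒ g(P+D₀) = P·r − D₀
g = (P·r − D₀)/(P + D₀) = (£10,127,740.57×0.138 − £281,000.00) / (£10,127,740.57 + £281,000.00) = 0.107278

10.73%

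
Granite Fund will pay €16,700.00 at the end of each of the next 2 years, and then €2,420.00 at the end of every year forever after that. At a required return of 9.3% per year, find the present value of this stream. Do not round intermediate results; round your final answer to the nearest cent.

€51039.77

PV of 2-year annuity: €16,700.00 × [1 − (1+0.093)^−2] / 0.093 = 29258.04985
Perpetuity value at year 2: €2,420.00 / 0.093 = 26021.50538
PV of perpetuity: 26021.50538 / (1+0.093)^2 = 21781.71612
Total PV = 29258.04985 + 21781.71612 = 51039.76597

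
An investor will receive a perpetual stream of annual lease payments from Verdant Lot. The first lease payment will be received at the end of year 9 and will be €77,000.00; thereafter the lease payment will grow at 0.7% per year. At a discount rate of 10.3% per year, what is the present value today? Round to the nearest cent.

€366113.20

Value at end of year 8: C₁ / (r − g) = €77,000.00 / (0.103 − 0.007) = €802,083.3333
Discount to today: PV = €802,083.3333 / (1 + 0.103)^8 = €802,083.3333 / 2.190807 = €366,113.20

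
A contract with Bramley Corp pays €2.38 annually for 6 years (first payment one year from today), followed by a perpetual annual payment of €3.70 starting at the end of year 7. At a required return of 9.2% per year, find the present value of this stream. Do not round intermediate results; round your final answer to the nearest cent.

PV of 6-year annuity: €2.38 × [1 − (1+0.092)^−6] / 0.092 = 10.61312
Perpetuity value at year 6: €3.70 / 0.092 = 40.21739
PV of perpetuity: 40.21739 / (1+0.092)^6 = 23.71800
Total PV = 10.61312 + 23.71800 = 34.33112

€34.33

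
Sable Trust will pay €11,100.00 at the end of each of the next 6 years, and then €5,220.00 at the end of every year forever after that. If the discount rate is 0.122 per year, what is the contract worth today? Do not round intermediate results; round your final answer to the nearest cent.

PV of 6-year annuity: €11,100.00 × [1 − (1+0.122)^−6] / 0.122 = 45379.28423
Perpetuity value at year 6: €5,220.00 / 0.122 = 42786.88525
PV of perpetuity: 42786.88525 / (1+0.122)^6 = 21446.35699
Total PV = 45379.28423 + 21446.35699 = 66825.64122

€66825.64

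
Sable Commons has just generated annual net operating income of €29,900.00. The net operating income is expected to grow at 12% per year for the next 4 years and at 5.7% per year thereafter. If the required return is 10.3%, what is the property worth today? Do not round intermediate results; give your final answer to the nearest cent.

€854675.91

D_1 = 33488.00000
D_2 = 37506.56000
D_3 = 42007.34720
D_4 = 47048.22886
Terminal value at year 4: TV = D_4×(1+g_2)/(r−g_2) = 49729.97791/0.046 = 1081086.47629
P_0 = D_1/(1+r)^1 + D_2/(1+r)^2 + D_3/(1+r)^3 + D_4/(1+r)^4 + TV/(1+r)^4
    = 30360.83409 + 30828.77079 + 31303.91957 + 31786.39158 + 730395.99789 = 854675.91391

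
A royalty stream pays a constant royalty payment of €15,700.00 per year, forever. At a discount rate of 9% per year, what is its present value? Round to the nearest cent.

Level perpetuity: PV = C / r = €15,700.00 / 0.09 = €174,444.44

€174444.44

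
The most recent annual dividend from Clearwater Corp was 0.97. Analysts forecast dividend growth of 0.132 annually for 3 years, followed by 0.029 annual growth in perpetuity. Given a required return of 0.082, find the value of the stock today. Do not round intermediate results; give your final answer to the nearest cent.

D_1 = 1.09804
D_2 = 1.24298
D_3 = 1.40705
Terminal value at year 3: TV = D_3×(1+g_2)/(r−g_2) = 1.44786/0.053 = 27.31810
P_0 = D_1/(1+r)^1 + D_2/(1+r)^2 + D_3/(1+r)^3 + TV/(1+r)^3
    = 1.01482 + 1.06172 + 1.11078 + 21.56596 = 24.75328

24.75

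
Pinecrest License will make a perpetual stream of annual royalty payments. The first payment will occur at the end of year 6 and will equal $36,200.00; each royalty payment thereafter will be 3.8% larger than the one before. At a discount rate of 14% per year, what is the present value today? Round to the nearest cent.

$184324.96

Value at end of year 5: C₁ / (r − g) = $36,200.00 / (0.14 − 0.038) = $354,901.9608
Discount to today: PV = $354,901.9608 / (1 + 0.14)^5 = $354,901.9608 / 1.925415 = $184,324.96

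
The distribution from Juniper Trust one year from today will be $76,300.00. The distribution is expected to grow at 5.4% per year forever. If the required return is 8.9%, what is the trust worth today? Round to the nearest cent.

Growing perpetuity: P = D₁ / (r − g) = $76,300.0000 / (0.089 − 0.054) = $2,180,000.00

$2180000.00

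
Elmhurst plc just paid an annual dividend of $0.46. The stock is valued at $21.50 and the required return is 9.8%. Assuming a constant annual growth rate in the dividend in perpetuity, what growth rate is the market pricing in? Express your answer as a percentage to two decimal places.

P = D₀(1+g)/(r−g) ⇒ P(r−g) = D₀(1+g) ⇒ g(P+D₀) = P·r − D₀
g = (P·r − D₀)/(P + D₀) = ($21.50×0.098 − $0.46) / ($21.50 + $0.46) = 0.075000

7.50%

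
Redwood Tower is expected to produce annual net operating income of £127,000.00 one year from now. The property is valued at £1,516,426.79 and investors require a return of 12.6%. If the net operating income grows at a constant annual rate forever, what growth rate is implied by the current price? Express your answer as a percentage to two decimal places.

4.23%

P = D₁/(r−g) ⇒ g = r − D₁/P = 0.126 − £127,000.00/£1,516,426.79 = 0.042250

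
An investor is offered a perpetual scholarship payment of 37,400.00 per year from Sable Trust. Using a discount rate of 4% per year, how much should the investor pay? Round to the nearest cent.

Level perpetuity: PV = C / r = 37,400.00 / 0.04 = 935,000.00

935000.00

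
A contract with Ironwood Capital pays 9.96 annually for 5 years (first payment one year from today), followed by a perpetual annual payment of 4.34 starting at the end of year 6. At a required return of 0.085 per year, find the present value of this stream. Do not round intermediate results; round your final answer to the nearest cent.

PV of 5-year annuity: 9.96 × [1 − (1+0.085)^−5] / 0.085 = 39.24880
Perpetuity value at year 5: 4.34 / 0.085 = 51.05882
PV of perpetuity: 51.05882 / (1+0.085)^5 = 33.95644
Total PV = 39.24880 + 33.95644 = 73.20523

73.21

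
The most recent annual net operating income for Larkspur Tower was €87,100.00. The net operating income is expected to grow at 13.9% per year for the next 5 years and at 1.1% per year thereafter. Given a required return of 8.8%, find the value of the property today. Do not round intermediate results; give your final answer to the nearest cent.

D_1 = 99206.90000
D_2 = 112996.65910
D_3 = 128703.19471
D_4 = 146592.93878
D_5 = 166969.35727
Terminal value at year 5: TV = D_5×(1+g_2)/(r−g_2) = 168806.02020/0.077 = 2192285.97663
P_0 = D_1/(1+r)^1 + D_2/(1+r)^2 + D_3/(1+r)^3 + D_4/(1+r)^4 + D_5/(1+r)^5 + TV/(1+r)^5
    = 91182.81250 + 95457.00684 + 99931.55403 + 104615.84563 + 109519.71339 + 1437979.61348 = 1938686.54586

€1938686.55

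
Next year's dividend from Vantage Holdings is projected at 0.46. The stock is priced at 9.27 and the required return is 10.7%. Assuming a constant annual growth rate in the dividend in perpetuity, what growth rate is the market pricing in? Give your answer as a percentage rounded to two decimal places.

P = D₁/(r−g) ⇒ g = r − D₁/P = 0.107 − 0.46/9.27 = 0.057378

5.74%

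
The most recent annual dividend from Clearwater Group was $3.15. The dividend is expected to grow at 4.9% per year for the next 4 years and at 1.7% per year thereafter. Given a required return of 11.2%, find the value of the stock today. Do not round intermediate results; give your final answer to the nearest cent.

D_1 = 3.30435
D_2 = 3.46626
D_3 = 3.63611
D_4 = 3.81428
Terminal value at year 4: TV = D_4×(1+g_2)/(r−g_2) = 3.87912/0.095 = 40.83287
P_0 = D_1/(1+r)^1 + D_2/(1+r)^2 + D_3/(1+r)^3 + D_4/(1+r)^4 + TV/(1+r)^4
    = 2.97154 + 2.80319 + 2.64437 + 2.49456 + 26.70488 = 37.61854

$37.62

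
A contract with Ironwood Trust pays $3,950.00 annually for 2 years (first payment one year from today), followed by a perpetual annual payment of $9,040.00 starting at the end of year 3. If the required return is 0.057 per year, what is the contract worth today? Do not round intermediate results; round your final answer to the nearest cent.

$149225.14

PV of 2-year annuity: $3,950.00 × [1 − (1+0.057)^−2] / 0.057 = 7272.46120
Perpetuity value at year 2: $9,040.00 / 0.057 = 158596.49123
PV of perpetuity: 158596.49123 / (1+0.057)^2 = 141952.68130
Total PV = 7272.46120 + 141952.68130 = 149225.14250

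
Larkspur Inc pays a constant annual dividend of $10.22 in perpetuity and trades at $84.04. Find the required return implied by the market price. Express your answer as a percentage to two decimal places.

P = C/r ⇒ r = C/P = $10.22/$84.04 = 0.121609

12.16%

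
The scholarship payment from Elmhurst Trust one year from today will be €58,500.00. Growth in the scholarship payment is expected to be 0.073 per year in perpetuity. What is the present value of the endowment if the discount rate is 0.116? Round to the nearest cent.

€1360465.12

Growing perpetuity: P = D₁ / (r − g) = €58,500.0000 / (0.116 − 0.073) = €1,360,465.12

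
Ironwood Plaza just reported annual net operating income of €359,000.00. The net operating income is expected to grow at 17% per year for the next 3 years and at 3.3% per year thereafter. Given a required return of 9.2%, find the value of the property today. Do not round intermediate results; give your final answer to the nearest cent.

D_1 = 420030.00000
D_2 = 491435.10000
D_3 = 574979.06700
Terminal value at year 3: TV = D_3×(1+g_2)/(r−g_2) = 593953.37621/0.059 = 10067006.37646
P_0 = D_1/(1+r)^1 + D_2/(1+r)^2 + D_3/(1+r)^3 + TV/(1+r)^3
    = 384642.85714 + 412117.34694 + 441554.30029 + 7730942.24070 = 8969256.74507

€8969256.75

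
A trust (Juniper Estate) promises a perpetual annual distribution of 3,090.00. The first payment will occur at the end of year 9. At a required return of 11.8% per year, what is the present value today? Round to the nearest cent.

10728.58

Value at end of year 8: C / r = 3,090.00 / 0.118 = 26,186.4407
Discount to today: PV = 26,186.4407 / (1 + 0.118)^8 = 26,186.4407 / 2.440813 = 10,728.58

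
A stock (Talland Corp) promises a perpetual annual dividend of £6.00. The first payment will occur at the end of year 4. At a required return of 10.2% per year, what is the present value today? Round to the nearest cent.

Value at end of year 3: C / r = £6.00 / 0.102 = £58.8235
Discount to today: PV = £58.8235 / (1 + 0.102)^3 = £58.8235 / 1.338273 = £43.95

£43.95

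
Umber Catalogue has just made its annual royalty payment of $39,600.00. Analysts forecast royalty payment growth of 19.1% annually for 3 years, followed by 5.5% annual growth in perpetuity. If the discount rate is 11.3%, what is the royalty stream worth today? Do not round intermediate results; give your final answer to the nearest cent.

D_1 = 47163.60000
D_2 = 56171.84760
D_3 = 66900.67049
Terminal value at year 3: TV = D_3×(1+g_2)/(r−g_2) = 70580.20737/0.058 = 1216900.12705
P_0 = D_1/(1+r)^1 + D_2/(1+r)^2 + D_3/(1+r)^3 + TV/(1+r)^3
    = 42375.20216 + 45344.89287 + 48522.70208 + 882611.21882 = 1018854.01593

$1018854.02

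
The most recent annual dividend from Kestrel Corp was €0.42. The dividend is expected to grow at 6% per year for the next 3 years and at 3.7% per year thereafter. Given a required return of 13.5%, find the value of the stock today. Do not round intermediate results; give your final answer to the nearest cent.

€4.72

D_1 = 0.44520
D_2 = 0.47191
D_3 = 0.50023
Terminal value at year 3: TV = D_3×(1+g_2)/(r−g_2) = 0.51874/0.098 = 5.29322
P_0 = D_1/(1+r)^1 + D_2/(1+r)^2 + D_3/(1+r)^3 + TV/(1+r)^3
    = 0.39225 + 0.36633 + 0.34212 + 3.62020 = 4.72089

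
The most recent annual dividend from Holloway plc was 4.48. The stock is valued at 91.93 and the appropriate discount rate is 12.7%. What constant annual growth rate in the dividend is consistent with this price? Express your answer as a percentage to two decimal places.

7.46%

P = D₀(1+g)/(r−g) ⇒ P(r−g) = D₀(1+g) ⇒ g(P+D₀) = P·r − D₀
g = (P·r − D₀)/(P + D₀) = (91.93×0.127 − 4.48) / (91.93 + 4.48) = 0.074630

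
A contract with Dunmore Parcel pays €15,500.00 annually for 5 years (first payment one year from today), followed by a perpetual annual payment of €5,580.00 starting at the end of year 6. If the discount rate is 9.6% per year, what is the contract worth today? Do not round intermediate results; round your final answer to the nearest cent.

€96117.05

PV of 5-year annuity: €15,500.00 × [1 − (1+0.096)^−5] / 0.096 = 59362.57615
Perpetuity value at year 5: €5,580.00 / 0.096 = 58125.00000
PV of perpetuity: 58125.00000 / (1+0.096)^5 = 36754.47259
Total PV = 59362.57615 + 36754.47259 = 96117.04874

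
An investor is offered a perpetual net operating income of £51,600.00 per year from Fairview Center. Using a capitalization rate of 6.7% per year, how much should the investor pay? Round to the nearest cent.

Level perpetuity: PV = C / r = £51,600.00 / 0.067 = £770,149.25

£770149.25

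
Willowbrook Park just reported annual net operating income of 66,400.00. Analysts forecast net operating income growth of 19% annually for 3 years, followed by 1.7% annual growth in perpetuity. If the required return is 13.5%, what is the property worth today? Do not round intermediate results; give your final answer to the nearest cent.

878706.10

D_1 = 79016.00000
D_2 = 94029.04000
D_3 = 111894.55760
Terminal value at year 3: TV = D_3×(1+g_2)/(r−g_2) = 113796.76508/0.118 = 964379.36508
P_0 = D_1/(1+r)^1 + D_2/(1+r)^2 + D_3/(1+r)^3 + TV/(1+r)^3
    = 69617.62115 + 72991.16226 + 76528.17893 + 659569.13537 = 878706.09770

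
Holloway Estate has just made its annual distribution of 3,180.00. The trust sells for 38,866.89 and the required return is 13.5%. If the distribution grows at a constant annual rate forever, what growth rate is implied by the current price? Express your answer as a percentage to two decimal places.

4.92%

P = D₀(1+g)/(r−g) ⇒ P(r−g) = D₀(1+g) ⇒ g(P+D₀) = P·r − D₀
g = (P·r − D₀)/(P + D₀) = (38,866.89×0.135 − 3,180.00) / (38,866.89 + 3,180.00) = 0.049160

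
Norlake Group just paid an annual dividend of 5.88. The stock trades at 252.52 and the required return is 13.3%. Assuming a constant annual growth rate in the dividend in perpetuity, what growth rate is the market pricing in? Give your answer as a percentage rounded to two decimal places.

10.72%

P = D₀(1+g)/(r−g) ⇒ P(r−g) = D₀(1+g) ⇒ g(P+D₀) = P·r − D₀
g = (P·r − D₀)/(P + D₀) = (252.52×0.133 − 5.88) / (252.52 + 5.88) = 0.107218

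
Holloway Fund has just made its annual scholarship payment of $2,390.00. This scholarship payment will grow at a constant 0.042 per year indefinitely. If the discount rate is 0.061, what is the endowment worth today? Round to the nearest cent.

D₁ = D₀ × (1 + g) = $2,390.00 × 1.042 = $2,490.3800
Growing perpetuity: P = D₁ / (r − g) = $2,490.3800 / (0.061 − 0.042) = $131,072.63

$131072.63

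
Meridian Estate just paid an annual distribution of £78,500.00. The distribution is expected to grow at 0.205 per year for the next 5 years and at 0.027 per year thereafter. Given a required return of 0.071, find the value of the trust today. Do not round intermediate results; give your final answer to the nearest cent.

£3870333.65

D_1 = 94592.50000
D_2 = 113983.96250
D_3 = 137350.67481
D_4 = 165507.56315
D_5 = 199436.61359
Terminal value at year 5: TV = D_5×(1+g_2)/(r−g_2) = 204821.40216/0.044 = 4655031.86731
P_0 = D_1/(1+r)^1 + D_2/(1+r)^2 + D_3/(1+r)^3 + D_4/(1+r)^4 + D_5/(1+r)^5 + TV/(1+r)^5
    = 88321.66200 + 99372.17807 + 111805.29838 + 125794.00985 + 141532.94292 + 3303507.55417 = 3870333.64539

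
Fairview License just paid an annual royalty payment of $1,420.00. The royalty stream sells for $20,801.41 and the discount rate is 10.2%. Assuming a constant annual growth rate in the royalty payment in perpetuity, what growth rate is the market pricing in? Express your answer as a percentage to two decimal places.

3.16%

P = D₀(1+g)/(r−g) ⇒ P(r−g) = D₀(1+g) ⇒ g(P+D₀) = P·r − D₀
g = (P·r − D₀)/(P + D₀) = ($20,801.41×0.102 − $1,420.00) / ($20,801.41 + $1,420.00) = 0.031580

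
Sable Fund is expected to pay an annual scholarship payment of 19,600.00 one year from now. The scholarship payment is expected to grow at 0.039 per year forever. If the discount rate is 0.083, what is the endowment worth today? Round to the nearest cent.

Growing perpetuity: P = D₁ / (r − g) = 19,600.0000 / (0.083 − 0.039) = 445,454.55

445454.55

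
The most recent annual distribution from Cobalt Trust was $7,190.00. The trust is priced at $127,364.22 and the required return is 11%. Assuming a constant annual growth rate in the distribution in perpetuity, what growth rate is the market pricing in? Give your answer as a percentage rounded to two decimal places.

5.07%

P = D₀(1+g)/(r−g) ⇒ P(r−g) = D₀(1+g) ⇒ g(P+D₀) = P·r − D₀
g = (P·r − D₀)/(P + D₀) = ($127,364.22×0.11 − $7,190.00) / ($127,364.22 + $7,190.00) = 0.050686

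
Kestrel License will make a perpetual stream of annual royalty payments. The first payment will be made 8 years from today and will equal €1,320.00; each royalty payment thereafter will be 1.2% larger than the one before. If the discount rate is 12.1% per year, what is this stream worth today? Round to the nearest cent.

Value at end of year 7: C₁ / (r − g) = €1,320.00 / (0.121 − 0.012) = €12,110.0917
Discount to today: PV = €12,110.0917 / (1 + 0.121)^7 = €12,110.0917 / 2.224535 = €5,443.88

€5443.88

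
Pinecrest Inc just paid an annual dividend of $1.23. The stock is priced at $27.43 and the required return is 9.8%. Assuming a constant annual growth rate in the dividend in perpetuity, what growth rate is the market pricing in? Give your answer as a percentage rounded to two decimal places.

5.09%

P = D₀(1+g)/(r−g) ⇒ P(r−g) = D₀(1+g) ⇒ g(P+D₀) = P·r − D₀
g = (P·r − D₀)/(P + D₀) = ($27.43×0.098 − $1.23) / ($27.43 + $1.23) = 0.050877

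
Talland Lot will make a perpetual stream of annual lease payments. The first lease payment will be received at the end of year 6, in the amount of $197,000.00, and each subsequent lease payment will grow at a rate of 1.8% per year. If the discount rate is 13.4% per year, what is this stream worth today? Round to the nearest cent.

$905613.66

Value at end of year 5: C₁ / (r − g) = $197,000.00 / (0.134 − 0.018) = $1,698,275.8621
Discount to today: PV = $1,698,275.8621 / (1 + 0.134)^5 = $1,698,275.8621 / 1.875276 = $905,613.66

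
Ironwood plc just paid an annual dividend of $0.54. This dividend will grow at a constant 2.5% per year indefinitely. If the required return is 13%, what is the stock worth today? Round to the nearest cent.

D₁ = D₀ × (1 + g) = $0.54 × 1.025 = $0.5535
Growing perpetuity: P = D₁ / (r − g) = $0.5535 / (0.13 − 0.025) = $5.27

$5.27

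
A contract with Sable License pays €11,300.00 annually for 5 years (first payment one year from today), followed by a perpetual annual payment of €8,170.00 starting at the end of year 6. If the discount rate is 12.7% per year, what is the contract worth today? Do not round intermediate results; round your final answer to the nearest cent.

PV of 5-year annuity: €11,300.00 × [1 − (1+0.127)^−5] / 0.127 = 40037.37216
Perpetuity value at year 5: €8,170.00 / 0.127 = 64330.70866
PV of perpetuity: 64330.70866 / (1+0.127)^5 = 35383.33428
Total PV = 40037.37216 + 35383.33428 = 75420.70644

€75420.71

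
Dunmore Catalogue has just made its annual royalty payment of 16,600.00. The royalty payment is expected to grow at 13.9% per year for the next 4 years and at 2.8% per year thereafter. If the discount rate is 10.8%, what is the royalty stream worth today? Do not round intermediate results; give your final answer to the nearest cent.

309379.09

D_1 = 18907.40000
D_2 = 21535.52860
D_3 = 24528.96708
D_4 = 27938.49350
Terminal value at year 4: TV = D_4×(1+g_2)/(r−g_2) = 28720.77132/0.08 = 359009.64146
P_0 = D_1/(1+r)^1 + D_2/(1+r)^2 + D_3/(1+r)^3 + D_4/(1+r)^4 + TV/(1+r)^4
    = 17064.44043 + 17541.87514 + 18032.66767 + 18537.19177 + 238202.91424 = 309379.08925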